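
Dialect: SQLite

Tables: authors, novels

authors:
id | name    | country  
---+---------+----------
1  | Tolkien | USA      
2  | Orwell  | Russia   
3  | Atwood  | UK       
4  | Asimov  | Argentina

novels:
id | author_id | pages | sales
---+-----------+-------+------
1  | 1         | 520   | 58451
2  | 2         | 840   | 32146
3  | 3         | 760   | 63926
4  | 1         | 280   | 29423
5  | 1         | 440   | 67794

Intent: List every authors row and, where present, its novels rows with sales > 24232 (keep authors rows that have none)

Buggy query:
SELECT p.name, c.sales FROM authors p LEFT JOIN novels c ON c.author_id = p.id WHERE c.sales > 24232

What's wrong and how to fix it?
Bug: A WHERE condition on the right-hand table after LEFT JOIN drops unmatched parents

Fix: Move the right-table condition into the ON clause so unmatched parents are kept

Corrected query:
SELECT p.name, c.sales FROM authors p LEFT JOIN novels c ON c.author_id = p.id AND c.sales > 24232

Result:
name    | sales
--------+------
Tolkien | 29423
Tolkien | 58451
Tolkien | 67794
Orwell  | 32146
Atwood  | 63926
Asimov  | NULL 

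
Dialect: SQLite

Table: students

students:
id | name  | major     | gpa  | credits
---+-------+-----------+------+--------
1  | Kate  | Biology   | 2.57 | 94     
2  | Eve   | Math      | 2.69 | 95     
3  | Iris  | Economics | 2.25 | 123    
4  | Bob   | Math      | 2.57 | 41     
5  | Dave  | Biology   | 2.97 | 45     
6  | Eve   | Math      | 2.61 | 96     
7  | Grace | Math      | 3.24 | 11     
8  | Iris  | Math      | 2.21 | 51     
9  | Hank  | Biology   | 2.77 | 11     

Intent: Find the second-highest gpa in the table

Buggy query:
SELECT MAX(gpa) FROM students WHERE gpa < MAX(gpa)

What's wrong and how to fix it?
Bug: MAX(gpa) on the right of the comparison is an aggregate-in-WHERE error

Fix: Compute the overall MAX in a subquery, then take MAX of rows below it

Corrected query:
SELECT MAX(gpa) FROM students WHERE gpa < (SELECT MAX(gpa) FROM students)

Result:
MAX(gpa)
--------
2.97    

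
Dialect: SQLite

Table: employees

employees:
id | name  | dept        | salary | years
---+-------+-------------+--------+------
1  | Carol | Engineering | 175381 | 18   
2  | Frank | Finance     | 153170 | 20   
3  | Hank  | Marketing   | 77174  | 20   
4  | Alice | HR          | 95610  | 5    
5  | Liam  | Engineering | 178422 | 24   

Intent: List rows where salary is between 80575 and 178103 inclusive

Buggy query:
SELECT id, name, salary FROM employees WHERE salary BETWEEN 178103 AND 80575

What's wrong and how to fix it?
Bug: The bounds are reversed; BETWEEN a AND b requires a <= b to match anything

Fix: Write BETWEEN 80575 AND 178103

Corrected query:
SELECT id, name, salary FROM employees WHERE salary BETWEEN 80575 AND 178103

Result:
id | name  | salary
---+-------+-------
1  | Carol | 175381
2  | Frank | 153170
4  | Alice | 95610 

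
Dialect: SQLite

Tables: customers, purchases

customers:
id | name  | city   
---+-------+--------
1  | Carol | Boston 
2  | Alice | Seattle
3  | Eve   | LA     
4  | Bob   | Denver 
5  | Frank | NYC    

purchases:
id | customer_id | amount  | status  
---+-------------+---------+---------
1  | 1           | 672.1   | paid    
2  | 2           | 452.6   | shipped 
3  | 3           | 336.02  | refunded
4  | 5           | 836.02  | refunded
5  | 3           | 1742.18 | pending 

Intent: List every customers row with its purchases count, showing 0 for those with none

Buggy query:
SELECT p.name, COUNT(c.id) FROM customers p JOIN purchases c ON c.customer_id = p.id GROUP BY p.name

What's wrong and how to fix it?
Bug: An inner join excludes parents with zero children

Fix: Use LEFT JOIN so parents without children still appear (COUNT(c.id) gives 0)

Corrected query:
SELECT p.name, COUNT(c.id) FROM customers p LEFT JOIN purchases c ON c.customer_id = p.id GROUP BY p.name

Result:
name  | COUNT(c.id)
------+------------
Alice | 1          
Bob   | 0          
Carol | 1          
Eve   | 2          
Frank | 1          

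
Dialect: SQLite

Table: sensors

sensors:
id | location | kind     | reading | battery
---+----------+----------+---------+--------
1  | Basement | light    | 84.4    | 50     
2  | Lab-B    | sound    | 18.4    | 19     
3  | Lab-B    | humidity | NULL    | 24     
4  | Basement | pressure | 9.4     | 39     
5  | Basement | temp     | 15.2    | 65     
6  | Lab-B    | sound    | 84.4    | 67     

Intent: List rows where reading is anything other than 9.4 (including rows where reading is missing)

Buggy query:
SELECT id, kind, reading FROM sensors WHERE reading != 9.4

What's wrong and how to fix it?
Bug: Inequality against NULL is unknown, not true; rows with NULL are dropped

Fix: Handle NULL separately with IS NULL alongside the inequality

Corrected query:
SELECT id, kind, reading FROM sensors WHERE reading != 9.4 OR reading IS NULL

Result:
id | kind     | reading
---+----------+--------
1  | light    | 84.4   
2  | sound    | 18.4   
3  | humidity | NULL   
5  | temp     | 15.2   
6  | sound    | 84.4   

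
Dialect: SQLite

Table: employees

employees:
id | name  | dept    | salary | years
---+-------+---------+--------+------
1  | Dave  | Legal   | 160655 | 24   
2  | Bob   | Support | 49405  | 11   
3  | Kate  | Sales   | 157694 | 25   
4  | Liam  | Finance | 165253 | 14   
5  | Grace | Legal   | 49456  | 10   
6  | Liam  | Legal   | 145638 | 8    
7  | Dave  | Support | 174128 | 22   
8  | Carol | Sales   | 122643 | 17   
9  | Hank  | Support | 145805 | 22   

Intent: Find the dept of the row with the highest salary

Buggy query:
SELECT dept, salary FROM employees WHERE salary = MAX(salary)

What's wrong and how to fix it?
Bug: MAX(salary) is an aggregate and cannot be used directly in WHERE

Fix: Use a subquery: WHERE salary = (SELECT MAX(salary) FROM employees)

Corrected query:
SELECT dept, salary FROM employees WHERE salary = (SELECT MAX(salary) FROM employees)

Result:
dept    | salary
--------+-------
Support | 174128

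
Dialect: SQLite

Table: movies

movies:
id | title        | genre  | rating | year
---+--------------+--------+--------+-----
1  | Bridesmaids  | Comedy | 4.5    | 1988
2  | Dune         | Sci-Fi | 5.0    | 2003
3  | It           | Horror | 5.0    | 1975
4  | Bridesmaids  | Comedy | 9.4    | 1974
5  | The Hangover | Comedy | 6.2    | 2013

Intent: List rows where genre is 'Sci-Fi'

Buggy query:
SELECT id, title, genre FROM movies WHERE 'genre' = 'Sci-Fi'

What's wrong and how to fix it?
Bug: Single quotes denote string literals in SQL; the column name is being compared as a constant string

Fix: Remove the quotes around the column name (or use double quotes for an identifier)

Corrected query:
SELECT id, title, genre FROM movies WHERE genre = 'Sci-Fi'

Result:
id | title | genre 
---+-------+-------
2  | Dune  | Sci-Fi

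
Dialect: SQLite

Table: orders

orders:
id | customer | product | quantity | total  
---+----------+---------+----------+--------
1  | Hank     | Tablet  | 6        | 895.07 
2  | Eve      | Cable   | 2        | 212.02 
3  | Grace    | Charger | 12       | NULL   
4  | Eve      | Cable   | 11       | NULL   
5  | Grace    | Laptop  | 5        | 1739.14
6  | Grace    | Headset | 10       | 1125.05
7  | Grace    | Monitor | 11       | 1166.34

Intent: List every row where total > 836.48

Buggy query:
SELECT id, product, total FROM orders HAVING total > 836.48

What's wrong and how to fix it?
Bug: HAVING filters the output of aggregation, but this query has no GROUP BY and no aggregate functions, so SQLite rejects it (HAVING clause on a non-aggregate query); the condition here is per row

Fix: Use WHERE for row-level filtering

Corrected query:
SELECT id, product, total FROM orders WHERE total > 836.48

Result:
id | product | total  
---+---------+--------
1  | Tablet  | 895.07 
5  | Laptop  | 1739.14
6  | Headset | 1125.05
7  | Monitor | 1166.34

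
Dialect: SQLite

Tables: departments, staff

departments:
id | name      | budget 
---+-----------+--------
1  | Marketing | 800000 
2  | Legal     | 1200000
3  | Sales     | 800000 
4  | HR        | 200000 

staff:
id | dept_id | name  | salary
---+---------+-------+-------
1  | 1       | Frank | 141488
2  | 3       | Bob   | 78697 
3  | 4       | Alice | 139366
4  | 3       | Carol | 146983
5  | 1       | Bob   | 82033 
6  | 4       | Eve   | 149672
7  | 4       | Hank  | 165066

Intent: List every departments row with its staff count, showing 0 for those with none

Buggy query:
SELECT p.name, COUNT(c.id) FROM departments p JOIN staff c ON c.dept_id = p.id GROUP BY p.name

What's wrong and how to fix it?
Bug: INNER JOIN drops departments rows that have no matching staff rows

Fix: Switch to LEFT JOIN to retain unmatched parent rows

Corrected query:
SELECT p.name, COUNT(c.id) FROM departments p LEFT JOIN staff c ON c.dept_id = p.id GROUP BY p.name

Result:
name      | COUNT(c.id)
----------+------------
HR        | 3          
Legal     | 0          
Marketing | 2          
Sales     | 2          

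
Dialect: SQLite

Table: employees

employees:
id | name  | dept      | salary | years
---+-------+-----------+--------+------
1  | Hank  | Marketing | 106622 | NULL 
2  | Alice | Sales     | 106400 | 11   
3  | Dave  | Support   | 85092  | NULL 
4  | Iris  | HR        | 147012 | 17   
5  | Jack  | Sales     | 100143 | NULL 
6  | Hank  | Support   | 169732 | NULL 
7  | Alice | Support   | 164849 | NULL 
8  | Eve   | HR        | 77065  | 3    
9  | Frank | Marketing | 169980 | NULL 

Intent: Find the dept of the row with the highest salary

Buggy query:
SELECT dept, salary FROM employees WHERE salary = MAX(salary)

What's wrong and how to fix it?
Bug: MAX(salary) is an aggregate and cannot be used directly in WHERE

Fix: Use a subquery: WHERE salary = (SELECT MAX(salary) FROM employees)

Corrected query:
SELECT dept, salary FROM employees WHERE salary = (SELECT MAX(salary) FROM employees)

Result:
dept      | salary
----------+-------
Marketing | 169980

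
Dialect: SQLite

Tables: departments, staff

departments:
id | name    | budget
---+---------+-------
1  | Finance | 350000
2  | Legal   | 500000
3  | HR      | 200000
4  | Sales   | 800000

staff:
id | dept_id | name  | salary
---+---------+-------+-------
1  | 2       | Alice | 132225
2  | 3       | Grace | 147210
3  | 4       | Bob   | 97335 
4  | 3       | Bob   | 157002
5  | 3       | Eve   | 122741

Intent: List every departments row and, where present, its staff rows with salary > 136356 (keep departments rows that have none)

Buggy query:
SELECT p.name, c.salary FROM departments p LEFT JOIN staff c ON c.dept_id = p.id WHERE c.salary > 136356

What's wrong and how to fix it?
Bug: A WHERE condition on the right-hand table after LEFT JOIN drops unmatched parents

Fix: Move the right-table condition into the ON clause so unmatched parents are kept

Corrected query:
SELECT p.name, c.salary FROM departments p LEFT JOIN staff c ON c.dept_id = p.id AND c.salary > 136356

Result:
name    | salary
--------+-------
Finance | NULL  
Legal   | NULL  
HR      | 147210
HR      | 157002
Sales   | NULL  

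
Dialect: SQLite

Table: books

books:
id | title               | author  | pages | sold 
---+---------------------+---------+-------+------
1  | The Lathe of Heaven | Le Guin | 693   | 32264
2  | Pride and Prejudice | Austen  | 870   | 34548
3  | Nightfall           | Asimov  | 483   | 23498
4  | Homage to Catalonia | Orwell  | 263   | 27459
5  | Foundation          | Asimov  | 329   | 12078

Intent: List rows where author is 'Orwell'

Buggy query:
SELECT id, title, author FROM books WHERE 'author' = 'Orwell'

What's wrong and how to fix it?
Bug: Single quotes denote string literals in SQL; the column name is being compared as a constant string

Fix: Remove the quotes around the column name (or use double quotes for an identifier)

Corrected query:
SELECT id, title, author FROM books WHERE author = 'Orwell'

Result:
id | title               | author
---+---------------------+-------
4  | Homage to Catalonia | Orwell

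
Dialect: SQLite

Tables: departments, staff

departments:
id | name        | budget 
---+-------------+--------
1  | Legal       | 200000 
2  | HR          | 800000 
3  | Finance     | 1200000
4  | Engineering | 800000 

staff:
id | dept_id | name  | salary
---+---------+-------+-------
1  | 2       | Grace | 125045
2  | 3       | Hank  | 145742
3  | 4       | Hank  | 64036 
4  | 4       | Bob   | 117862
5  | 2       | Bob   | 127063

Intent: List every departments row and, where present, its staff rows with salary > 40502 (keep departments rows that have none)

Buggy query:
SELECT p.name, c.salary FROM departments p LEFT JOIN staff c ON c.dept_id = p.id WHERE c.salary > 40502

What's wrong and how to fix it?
Bug: Filtering c.salary in WHERE discards the NULL rows produced by LEFT JOIN, turning it into an inner join

Fix: Put 'c.salary > 40502' in the JOIN's ON clause instead of WHERE

Corrected query:
SELECT p.name, c.salary FROM departments p LEFT JOIN staff c ON c.dept_id = p.id AND c.salary > 40502

Result:
name        | salary
------------+-------
Legal       | NULL  
HR          | 125045
HR          | 127063
Finance     | 145742
Engineering | 64036 
Engineering | 117862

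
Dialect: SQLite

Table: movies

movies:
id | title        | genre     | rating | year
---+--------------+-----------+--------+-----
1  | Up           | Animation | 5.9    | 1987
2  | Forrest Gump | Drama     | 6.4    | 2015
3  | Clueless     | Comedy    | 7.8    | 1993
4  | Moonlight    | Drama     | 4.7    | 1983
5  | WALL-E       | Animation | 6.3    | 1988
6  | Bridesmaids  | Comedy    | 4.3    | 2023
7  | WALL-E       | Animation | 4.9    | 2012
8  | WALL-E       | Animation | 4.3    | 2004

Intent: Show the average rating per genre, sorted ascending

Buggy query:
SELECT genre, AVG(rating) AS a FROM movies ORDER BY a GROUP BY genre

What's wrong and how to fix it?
Bug: ORDER BY appears before GROUP BY; SQL clause order requires GROUP BY first

Fix: Move ORDER BY to the end, after GROUP BY

Corrected query:
SELECT genre, AVG(rating) AS a FROM movies GROUP BY genre ORDER BY a

Result:
genre     | a   
----------+-----
Animation | 5.35
Drama     | 5.55
Comedy    | 6.05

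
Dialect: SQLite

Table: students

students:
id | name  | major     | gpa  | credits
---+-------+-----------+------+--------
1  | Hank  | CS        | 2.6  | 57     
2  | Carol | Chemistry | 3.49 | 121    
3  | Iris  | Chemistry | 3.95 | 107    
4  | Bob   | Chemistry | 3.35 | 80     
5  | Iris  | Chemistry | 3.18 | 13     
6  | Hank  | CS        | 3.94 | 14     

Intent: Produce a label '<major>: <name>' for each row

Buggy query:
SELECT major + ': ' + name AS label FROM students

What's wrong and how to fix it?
Bug: '+' is numeric addition; on text columns SQLite converts them to 0 instead of concatenating

Fix: Use the || operator for string concatenation

Corrected query:
SELECT major || ': ' || name AS label FROM students

Result:
label           
----------------
CS: Hank        
Chemistry: Carol
Chemistry: Iris 
Chemistry: Bob  
Chemistry: Iris 
CS: Hank        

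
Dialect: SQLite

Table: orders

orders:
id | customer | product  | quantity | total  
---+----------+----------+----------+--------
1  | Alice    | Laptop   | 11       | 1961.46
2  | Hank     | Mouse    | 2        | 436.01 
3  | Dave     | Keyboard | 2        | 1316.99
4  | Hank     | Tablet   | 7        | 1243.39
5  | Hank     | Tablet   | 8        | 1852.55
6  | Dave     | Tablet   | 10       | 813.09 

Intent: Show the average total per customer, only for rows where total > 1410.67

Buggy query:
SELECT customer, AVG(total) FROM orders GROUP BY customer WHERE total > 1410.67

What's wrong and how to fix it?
Bug: Row-level WHERE must come before GROUP BY in the clause order

Fix: Move the WHERE clause before GROUP BY

Corrected query:
SELECT customer, AVG(total) FROM orders WHERE total > 1410.67 GROUP BY customer

Result:
customer | AVG(total)
---------+-----------
Alice    | 1961.46   
Hank     | 1852.55   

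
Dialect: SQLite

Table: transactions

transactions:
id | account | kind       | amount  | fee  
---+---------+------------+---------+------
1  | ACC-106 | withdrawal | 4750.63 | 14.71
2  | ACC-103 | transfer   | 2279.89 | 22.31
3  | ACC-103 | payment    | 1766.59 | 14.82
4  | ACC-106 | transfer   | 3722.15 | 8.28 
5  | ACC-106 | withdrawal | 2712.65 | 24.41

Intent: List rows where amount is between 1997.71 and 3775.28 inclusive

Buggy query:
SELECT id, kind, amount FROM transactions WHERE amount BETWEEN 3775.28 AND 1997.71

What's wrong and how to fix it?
Bug: BETWEEN expects the lower bound first; with 3775.28 AND 1997.71 the range is empty

Fix: Write BETWEEN 1997.71 AND 3775.28

Corrected query:
SELECT id, kind, amount FROM transactions WHERE amount BETWEEN 1997.71 AND 3775.28

Result:
id | kind       | amount 
---+------------+--------
2  | transfer   | 2279.89
4  | transfer   | 3722.15
5  | withdrawal | 2712.65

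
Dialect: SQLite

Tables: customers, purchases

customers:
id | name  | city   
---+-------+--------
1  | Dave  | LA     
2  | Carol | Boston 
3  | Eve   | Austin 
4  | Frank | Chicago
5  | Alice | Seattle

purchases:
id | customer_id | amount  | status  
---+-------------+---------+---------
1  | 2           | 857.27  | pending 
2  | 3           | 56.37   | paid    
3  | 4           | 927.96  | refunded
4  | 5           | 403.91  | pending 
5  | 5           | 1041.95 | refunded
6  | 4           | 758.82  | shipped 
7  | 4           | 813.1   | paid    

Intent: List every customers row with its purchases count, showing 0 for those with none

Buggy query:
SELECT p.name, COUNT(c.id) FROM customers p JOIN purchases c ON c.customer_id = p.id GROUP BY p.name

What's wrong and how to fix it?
Bug: An inner join excludes parents with zero children

Fix: Use LEFT JOIN so parents without children still appear (COUNT(c.id) gives 0)

Corrected query:
SELECT p.name, COUNT(c.id) FROM customers p LEFT JOIN purchases c ON c.customer_id = p.id GROUP BY p.name

Result:
name  | COUNT(c.id)
------+------------
Alice | 2          
Carol | 1          
Dave  | 0          
Eve   | 1          
Frank | 3          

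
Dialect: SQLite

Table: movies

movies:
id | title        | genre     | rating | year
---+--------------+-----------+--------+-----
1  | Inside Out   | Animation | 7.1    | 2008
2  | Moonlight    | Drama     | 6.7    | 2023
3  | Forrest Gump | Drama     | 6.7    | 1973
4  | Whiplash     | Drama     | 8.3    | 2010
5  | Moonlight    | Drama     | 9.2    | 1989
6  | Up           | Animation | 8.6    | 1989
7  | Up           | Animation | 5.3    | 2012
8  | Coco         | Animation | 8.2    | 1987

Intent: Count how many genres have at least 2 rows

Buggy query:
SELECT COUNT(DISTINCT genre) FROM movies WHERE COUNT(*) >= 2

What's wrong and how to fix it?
Bug: WHERE filters individual rows, not groups, so a group-level COUNT is invalid there

Fix: Use a subquery that GROUPs and filters with HAVING, then count its rows

Corrected query:
SELECT COUNT(*) FROM (SELECT genre FROM movies GROUP BY genre HAVING COUNT(*) >= 2)

Result:
COUNT(*)
--------
2       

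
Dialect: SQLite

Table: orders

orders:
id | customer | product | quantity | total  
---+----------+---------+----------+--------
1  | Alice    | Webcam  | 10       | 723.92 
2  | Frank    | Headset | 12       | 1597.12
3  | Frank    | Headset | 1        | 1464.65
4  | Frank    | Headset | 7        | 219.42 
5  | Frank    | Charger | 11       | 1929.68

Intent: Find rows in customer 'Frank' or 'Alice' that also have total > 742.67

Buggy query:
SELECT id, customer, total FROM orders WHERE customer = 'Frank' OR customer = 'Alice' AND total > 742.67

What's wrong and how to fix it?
Bug: Without parentheses, AND is evaluated before OR, so the total filter only applies to the 'Alice' branch

Fix: Group the OR with parentheses (or use IN), then AND the threshold

Corrected query:
SELECT id, customer, total FROM orders WHERE (customer = 'Frank' OR customer = 'Alice') AND total > 742.67

Result:
id | customer | total  
---+----------+--------
2  | Frank    | 1597.12
3  | Frank    | 1464.65
5  | Frank    | 1929.68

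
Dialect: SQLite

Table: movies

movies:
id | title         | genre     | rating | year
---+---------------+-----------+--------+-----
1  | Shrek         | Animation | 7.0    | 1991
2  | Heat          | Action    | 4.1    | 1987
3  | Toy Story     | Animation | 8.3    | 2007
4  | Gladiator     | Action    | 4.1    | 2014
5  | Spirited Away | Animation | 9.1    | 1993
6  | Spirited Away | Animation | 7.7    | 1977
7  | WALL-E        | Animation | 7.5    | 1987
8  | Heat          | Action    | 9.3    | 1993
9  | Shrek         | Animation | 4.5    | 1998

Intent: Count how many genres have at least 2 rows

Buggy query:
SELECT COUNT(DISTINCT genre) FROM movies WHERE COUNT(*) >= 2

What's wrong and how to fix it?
Bug: COUNT(*) cannot appear in WHERE; the per-group count doesn't exist yet

Fix: Use a subquery that GROUPs and filters with HAVING, then count its rows

Corrected query:
SELECT COUNT(*) FROM (SELECT genre FROM movies GROUP BY genre HAVING COUNT(*) >= 2)

Result:
COUNT(*)
--------
2       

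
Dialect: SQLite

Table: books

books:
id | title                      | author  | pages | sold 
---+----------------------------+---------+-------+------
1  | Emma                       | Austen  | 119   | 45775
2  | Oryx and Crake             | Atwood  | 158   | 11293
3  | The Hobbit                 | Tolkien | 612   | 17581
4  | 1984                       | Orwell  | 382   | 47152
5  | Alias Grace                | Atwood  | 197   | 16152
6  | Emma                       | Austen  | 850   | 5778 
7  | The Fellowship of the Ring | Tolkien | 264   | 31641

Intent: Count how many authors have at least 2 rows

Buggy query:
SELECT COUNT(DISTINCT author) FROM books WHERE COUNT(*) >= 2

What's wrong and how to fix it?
Bug: WHERE filters individual rows, not groups, so a group-level COUNT is invalid there

Fix: Use a subquery that GROUPs and filters with HAVING, then count its rows

Corrected query:
SELECT COUNT(*) FROM (SELECT author FROM books GROUP BY author HAVING COUNT(*) >= 2)

Result:
COUNT(*)
--------
3       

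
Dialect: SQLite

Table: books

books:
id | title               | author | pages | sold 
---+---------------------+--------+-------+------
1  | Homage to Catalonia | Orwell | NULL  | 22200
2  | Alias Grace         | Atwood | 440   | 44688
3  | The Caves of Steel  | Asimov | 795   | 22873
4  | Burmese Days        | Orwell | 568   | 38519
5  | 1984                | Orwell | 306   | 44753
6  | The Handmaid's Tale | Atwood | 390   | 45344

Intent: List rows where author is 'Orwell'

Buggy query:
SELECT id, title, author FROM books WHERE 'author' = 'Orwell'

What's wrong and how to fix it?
Bug: 'author' in single quotes is a string literal, not the column; the comparison is literal-vs-literal and never true

Fix: Reference the column as author without single quotes

Corrected query:
SELECT id, title, author FROM books WHERE author = 'Orwell'

Result:
id | title               | author
---+---------------------+-------
1  | Homage to Catalonia | Orwell
4  | Burmese Days        | Orwell
5  | 1984                | Orwell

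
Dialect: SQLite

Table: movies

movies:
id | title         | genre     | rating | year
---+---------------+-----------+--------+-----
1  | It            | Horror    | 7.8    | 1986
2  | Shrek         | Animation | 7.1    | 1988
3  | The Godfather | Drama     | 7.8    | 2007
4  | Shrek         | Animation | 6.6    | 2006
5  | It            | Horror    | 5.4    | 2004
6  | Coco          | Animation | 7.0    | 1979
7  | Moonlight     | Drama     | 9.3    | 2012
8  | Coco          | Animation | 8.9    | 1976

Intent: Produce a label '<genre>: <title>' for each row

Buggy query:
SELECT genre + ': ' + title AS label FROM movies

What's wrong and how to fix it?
Bug: '+' is numeric addition; on text columns SQLite converts them to 0 instead of concatenating

Fix: Use the || operator for string concatenation

Corrected query:
SELECT genre || ': ' || title AS label FROM movies

Result:
label               
--------------------
Horror: It          
Animation: Shrek    
Drama: The Godfather
Animation: Shrek    
Horror: It          
Animation: Coco     
Drama: Moonlight    
Animation: Coco     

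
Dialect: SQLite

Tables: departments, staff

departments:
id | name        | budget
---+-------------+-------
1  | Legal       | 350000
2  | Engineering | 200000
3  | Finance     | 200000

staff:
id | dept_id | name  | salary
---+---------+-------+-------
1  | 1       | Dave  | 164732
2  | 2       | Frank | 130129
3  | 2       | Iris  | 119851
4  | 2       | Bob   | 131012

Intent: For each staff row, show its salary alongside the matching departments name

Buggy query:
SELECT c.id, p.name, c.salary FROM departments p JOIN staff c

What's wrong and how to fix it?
Bug: JOIN with no ON clause produces a cartesian product; every staff row pairs with every departments row

Fix: Specify the join condition linking the foreign key to the parent id

Corrected query:
SELECT c.id, p.name, c.salary FROM departments p JOIN staff c ON c.dept_id = p.id

Result:
id | name        | salary
---+-------------+-------
1  | Legal       | 164732
2  | Engineering | 130129
3  | Engineering | 119851
4  | Engineering | 131012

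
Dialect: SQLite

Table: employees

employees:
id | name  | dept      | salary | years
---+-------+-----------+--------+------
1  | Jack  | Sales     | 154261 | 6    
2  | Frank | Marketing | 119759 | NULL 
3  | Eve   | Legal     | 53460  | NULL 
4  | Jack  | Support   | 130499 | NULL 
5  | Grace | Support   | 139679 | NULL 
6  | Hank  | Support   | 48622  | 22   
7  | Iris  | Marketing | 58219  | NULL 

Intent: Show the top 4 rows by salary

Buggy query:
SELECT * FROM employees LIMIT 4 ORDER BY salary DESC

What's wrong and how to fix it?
Bug: ORDER BY cannot follow LIMIT; LIMIT is the final clause

Fix: Swap the clauses: ORDER BY first, then LIMIT

Corrected query:
SELECT * FROM employees ORDER BY salary DESC LIMIT 4

Result:
id | name  | dept      | salary | years
---+-------+-----------+--------+------
1  | Jack  | Sales     | 154261 | 6    
5  | Grace | Support   | 139679 | NULL 
4  | Jack  | Support   | 130499 | NULL 
2  | Frank | Marketing | 119759 | NULL 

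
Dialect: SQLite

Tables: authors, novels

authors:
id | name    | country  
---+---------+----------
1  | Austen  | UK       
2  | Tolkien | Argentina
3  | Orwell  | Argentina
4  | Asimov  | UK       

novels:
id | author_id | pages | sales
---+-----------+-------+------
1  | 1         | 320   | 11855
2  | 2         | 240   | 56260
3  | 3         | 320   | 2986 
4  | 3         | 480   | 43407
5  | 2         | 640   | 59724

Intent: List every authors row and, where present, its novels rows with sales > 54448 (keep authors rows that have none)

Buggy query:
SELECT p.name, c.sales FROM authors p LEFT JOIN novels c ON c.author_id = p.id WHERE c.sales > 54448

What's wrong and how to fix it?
Bug: A WHERE condition on the right-hand table after LEFT JOIN drops unmatched parents

Fix: Put 'c.sales > 54448' in the JOIN's ON clause instead of WHERE

Corrected query:
SELECT p.name, c.sales FROM authors p LEFT JOIN novels c ON c.author_id = p.id AND c.sales > 54448

Result:
name    | sales
--------+------
Austen  | NULL 
Tolkien | 56260
Tolkien | 59724
Orwell  | NULL 
Asimov  | NULL 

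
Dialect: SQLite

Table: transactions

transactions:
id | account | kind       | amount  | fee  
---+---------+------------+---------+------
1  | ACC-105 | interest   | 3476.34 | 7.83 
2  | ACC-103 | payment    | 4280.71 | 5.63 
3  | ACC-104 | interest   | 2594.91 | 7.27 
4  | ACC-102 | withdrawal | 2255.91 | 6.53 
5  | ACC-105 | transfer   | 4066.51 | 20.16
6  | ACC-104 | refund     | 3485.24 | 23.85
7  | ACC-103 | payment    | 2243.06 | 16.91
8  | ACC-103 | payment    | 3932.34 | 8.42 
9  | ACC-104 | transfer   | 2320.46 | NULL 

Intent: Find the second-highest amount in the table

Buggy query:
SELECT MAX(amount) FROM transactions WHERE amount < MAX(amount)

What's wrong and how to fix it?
Bug: MAX(amount) on the right of the comparison is an aggregate-in-WHERE error

Fix: Put the inner MAX in a scalar subquery

Corrected query:
SELECT MAX(amount) FROM transactions WHERE amount < (SELECT MAX(amount) FROM transactions)

Result:
MAX(amount)
-----------
4066.51    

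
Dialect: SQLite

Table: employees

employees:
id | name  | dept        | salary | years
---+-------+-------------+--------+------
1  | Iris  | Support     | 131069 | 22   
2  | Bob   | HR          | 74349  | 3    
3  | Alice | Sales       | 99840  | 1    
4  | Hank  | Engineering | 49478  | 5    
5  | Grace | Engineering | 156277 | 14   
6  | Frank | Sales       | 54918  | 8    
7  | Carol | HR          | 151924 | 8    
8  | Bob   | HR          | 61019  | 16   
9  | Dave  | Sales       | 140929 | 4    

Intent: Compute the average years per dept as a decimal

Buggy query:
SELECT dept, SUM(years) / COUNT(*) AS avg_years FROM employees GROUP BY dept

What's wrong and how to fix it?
Bug: SUM(years) and COUNT(*) are both integers; the division truncates the fractional part

Fix: Multiply by 1.0 (or CAST to REAL) to force floating-point division

Corrected query:
SELECT dept, SUM(years) * 1.0 / COUNT(*) AS avg_years FROM employees GROUP BY dept

Result:
dept        | avg_years
------------+----------
Engineering | 9.5      
HR          | 9        
Sales       | 4.333333 
Support     | 22       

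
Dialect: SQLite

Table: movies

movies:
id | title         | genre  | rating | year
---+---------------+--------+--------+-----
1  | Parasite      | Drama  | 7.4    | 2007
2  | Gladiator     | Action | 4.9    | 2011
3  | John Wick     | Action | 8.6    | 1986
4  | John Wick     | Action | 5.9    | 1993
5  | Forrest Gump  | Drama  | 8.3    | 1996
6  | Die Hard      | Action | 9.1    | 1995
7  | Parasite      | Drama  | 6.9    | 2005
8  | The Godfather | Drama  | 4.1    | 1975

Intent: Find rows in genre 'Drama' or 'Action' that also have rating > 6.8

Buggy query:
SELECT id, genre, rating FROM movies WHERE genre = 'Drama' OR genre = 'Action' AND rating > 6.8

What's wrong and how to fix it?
Bug: Without parentheses, AND is evaluated before OR, so the rating filter only applies to the 'Action' branch

Fix: Group the OR with parentheses (or use IN), then AND the threshold

Corrected query:
SELECT id, genre, rating FROM movies WHERE (genre = 'Drama' OR genre = 'Action') AND rating > 6.8

Result:
id | genre  | rating
---+--------+-------
1  | Drama  | 7.4   
3  | Action | 8.6   
5  | Drama  | 8.3   
6  | Action | 9.1   
7  | Drama  | 6.9   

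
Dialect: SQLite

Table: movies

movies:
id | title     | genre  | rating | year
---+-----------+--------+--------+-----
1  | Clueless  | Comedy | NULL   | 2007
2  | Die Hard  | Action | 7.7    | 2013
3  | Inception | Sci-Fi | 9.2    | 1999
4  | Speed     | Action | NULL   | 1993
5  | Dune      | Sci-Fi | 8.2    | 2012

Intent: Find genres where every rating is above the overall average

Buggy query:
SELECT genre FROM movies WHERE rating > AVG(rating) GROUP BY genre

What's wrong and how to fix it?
Bug: WHERE evaluates per row before aggregation, so AVG() is unavailable

Fix: Use a subquery for AVG and a HAVING MIN(...) filter so the condition holds for every row in the group

Corrected query:
SELECT genre FROM movies GROUP BY genre HAVING MIN(rating) > (SELECT AVG(rating) FROM movies)

Result:
(no rows)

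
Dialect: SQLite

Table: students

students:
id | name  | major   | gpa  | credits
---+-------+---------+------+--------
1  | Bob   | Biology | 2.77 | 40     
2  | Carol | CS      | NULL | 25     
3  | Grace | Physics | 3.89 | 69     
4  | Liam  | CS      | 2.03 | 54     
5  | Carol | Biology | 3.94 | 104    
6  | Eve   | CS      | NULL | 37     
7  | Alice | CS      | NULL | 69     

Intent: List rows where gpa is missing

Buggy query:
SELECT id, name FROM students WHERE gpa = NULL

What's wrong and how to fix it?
Bug: '= NULL' is always unknown in SQL three-valued logic, so no rows match

Fix: Use IS NULL to test for NULL

Corrected query:
SELECT id, name FROM students WHERE gpa IS NULL

Result:
id | name 
---+------
2  | Carol
6  | Eve  
7  | Alice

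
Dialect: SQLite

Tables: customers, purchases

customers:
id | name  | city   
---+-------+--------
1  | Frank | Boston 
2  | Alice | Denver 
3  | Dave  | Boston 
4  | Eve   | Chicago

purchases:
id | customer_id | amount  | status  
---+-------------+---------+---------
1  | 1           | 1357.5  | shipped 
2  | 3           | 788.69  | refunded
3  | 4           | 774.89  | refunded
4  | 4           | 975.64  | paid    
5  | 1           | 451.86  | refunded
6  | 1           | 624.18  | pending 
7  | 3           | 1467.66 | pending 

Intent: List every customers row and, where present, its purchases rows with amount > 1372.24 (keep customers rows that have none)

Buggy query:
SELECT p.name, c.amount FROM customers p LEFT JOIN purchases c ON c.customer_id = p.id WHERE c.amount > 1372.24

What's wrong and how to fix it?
Bug: A WHERE condition on the right-hand table after LEFT JOIN drops unmatched parents

Fix: Move the right-table condition into the ON clause so unmatched parents are kept

Corrected query:
SELECT p.name, c.amount FROM customers p LEFT JOIN purchases c ON c.customer_id = p.id AND c.amount > 1372.24

Result:
name  | amount 
------+--------
Frank | NULL   
Alice | NULL   
Dave  | 1467.66
Eve   | NULL   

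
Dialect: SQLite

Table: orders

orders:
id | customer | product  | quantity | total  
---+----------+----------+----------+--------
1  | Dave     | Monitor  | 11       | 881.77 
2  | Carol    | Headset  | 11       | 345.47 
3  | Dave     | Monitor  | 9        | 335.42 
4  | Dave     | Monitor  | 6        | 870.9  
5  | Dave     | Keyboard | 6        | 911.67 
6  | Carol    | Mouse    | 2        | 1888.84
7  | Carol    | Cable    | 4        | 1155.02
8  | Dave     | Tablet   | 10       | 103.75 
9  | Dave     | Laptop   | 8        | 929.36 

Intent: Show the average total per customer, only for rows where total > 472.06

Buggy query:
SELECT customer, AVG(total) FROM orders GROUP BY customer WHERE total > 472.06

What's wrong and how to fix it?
Bug: Row-level WHERE must come before GROUP BY in the clause order

Fix: Move the WHERE clause before GROUP BY

Corrected query:
SELECT customer, AVG(total) FROM orders WHERE total > 472.06 GROUP BY customer

Result:
customer | AVG(total)
---------+-----------
Carol    | 1521.93   
Dave     | 898.425   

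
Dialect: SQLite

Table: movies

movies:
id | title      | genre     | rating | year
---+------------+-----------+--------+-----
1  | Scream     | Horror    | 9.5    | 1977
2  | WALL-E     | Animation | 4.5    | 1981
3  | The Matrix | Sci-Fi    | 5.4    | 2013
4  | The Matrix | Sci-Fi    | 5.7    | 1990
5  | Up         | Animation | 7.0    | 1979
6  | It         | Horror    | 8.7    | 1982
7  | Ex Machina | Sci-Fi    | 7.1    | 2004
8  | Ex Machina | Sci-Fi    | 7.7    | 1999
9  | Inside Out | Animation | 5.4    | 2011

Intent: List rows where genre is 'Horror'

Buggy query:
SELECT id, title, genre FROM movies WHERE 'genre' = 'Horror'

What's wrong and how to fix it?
Bug: 'genre' in single quotes is a string literal, not the column; the comparison is literal-vs-literal and never true

Fix: Remove the quotes around the column name (or use double quotes for an identifier)

Corrected query:
SELECT id, title, genre FROM movies WHERE genre = 'Horror'

Result:
id | title  | genre 
---+--------+-------
1  | Scream | Horror
6  | It     | Horror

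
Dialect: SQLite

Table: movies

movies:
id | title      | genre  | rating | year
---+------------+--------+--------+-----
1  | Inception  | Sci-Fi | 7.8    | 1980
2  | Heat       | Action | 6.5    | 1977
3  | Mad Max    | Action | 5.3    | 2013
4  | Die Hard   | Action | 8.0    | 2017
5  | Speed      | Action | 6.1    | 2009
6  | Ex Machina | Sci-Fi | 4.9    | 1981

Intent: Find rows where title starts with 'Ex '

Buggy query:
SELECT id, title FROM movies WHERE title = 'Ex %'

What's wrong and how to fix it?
Bug: Wildcards only work with LIKE; '=' treats '%' as a literal character

Fix: Use LIKE for wildcard pattern matching

Corrected query:
SELECT id, title FROM movies WHERE title LIKE 'Ex %'

Result:
id | title     
---+-----------
6  | Ex Machina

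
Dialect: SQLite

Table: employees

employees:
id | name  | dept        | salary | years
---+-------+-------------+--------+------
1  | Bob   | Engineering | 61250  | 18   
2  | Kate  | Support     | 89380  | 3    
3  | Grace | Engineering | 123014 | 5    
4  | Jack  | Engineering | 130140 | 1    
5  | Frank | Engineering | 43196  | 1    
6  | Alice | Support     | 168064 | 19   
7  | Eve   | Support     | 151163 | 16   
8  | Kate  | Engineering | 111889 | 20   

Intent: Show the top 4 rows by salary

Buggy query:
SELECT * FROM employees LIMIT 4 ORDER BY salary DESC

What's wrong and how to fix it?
Bug: LIMIT must come after ORDER BY

Fix: Swap the clauses: ORDER BY first, then LIMIT

Corrected query:
SELECT * FROM employees ORDER BY salary DESC LIMIT 4

Result:
id | name  | dept        | salary | years
---+-------+-------------+--------+------
6  | Alice | Support     | 168064 | 19   
7  | Eve   | Support     | 151163 | 16   
4  | Jack  | Engineering | 130140 | 1    
3  | Grace | Engineering | 123014 | 5    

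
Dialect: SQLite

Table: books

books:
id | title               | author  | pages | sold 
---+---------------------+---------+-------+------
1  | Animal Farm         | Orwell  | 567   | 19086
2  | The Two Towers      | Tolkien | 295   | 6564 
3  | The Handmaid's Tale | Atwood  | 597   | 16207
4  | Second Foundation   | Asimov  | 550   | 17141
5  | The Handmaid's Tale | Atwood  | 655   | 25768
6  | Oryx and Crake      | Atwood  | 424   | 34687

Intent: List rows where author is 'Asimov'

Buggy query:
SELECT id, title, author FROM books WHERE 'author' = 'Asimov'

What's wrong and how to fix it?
Bug: 'author' in single quotes is a string literal, not the column; the comparison is literal-vs-literal and never true

Fix: Remove the quotes around the column name (or use double quotes for an identifier)

Corrected query:
SELECT id, title, author FROM books WHERE author = 'Asimov'

Result:
id | title             | author
---+-------------------+-------
4  | Second Foundation | Asimov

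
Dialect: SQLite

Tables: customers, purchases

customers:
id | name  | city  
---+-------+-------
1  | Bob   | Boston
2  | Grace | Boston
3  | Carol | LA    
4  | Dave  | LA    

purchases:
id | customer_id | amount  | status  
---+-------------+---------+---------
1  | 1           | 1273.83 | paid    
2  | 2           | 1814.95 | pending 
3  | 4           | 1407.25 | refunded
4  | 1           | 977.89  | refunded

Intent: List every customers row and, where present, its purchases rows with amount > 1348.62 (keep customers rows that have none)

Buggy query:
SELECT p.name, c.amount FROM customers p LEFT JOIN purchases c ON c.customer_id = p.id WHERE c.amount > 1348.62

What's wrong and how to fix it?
Bug: A WHERE condition on the right-hand table after LEFT JOIN drops unmatched parents

Fix: Move the right-table condition into the ON clause so unmatched parents are kept

Corrected query:
SELECT p.name, c.amount FROM customers p LEFT JOIN purchases c ON c.customer_id = p.id AND c.amount > 1348.62

Result:
name  | amount 
------+--------
Bob   | NULL   
Grace | 1814.95
Carol | NULL   
Dave  | 1407.25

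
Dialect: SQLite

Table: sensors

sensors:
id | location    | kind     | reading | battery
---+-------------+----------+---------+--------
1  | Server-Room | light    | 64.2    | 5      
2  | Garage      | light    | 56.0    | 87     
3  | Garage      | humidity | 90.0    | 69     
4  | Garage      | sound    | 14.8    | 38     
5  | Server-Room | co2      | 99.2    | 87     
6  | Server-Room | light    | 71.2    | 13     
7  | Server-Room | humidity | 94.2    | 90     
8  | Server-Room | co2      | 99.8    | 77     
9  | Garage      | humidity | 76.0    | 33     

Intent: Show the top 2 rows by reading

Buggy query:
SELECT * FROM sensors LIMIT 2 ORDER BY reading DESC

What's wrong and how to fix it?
Bug: ORDER BY cannot follow LIMIT; LIMIT is the final clause

Fix: Swap the clauses: ORDER BY first, then LIMIT

Corrected query:
SELECT * FROM sensors ORDER BY reading DESC LIMIT 2

Result:
id | location    | kind | reading | battery
---+-------------+------+---------+--------
8  | Server-Room | co2  | 99.8    | 77     
5  | Server-Room | co2  | 99.2    | 87     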